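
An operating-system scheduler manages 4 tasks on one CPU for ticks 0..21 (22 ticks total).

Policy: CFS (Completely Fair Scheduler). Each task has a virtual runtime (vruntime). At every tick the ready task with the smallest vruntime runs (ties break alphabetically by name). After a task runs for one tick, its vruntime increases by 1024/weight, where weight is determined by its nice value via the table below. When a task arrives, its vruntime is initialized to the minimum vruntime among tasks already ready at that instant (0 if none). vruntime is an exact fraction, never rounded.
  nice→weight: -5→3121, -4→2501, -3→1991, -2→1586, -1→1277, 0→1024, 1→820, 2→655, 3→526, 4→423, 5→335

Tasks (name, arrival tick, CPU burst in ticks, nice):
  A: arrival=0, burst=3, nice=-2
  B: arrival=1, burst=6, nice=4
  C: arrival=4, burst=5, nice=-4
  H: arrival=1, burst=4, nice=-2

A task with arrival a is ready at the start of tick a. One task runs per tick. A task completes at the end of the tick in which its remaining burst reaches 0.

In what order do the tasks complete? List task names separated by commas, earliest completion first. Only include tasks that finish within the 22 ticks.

t=0: vr[A=0] → run A
t=1: vr[A=512/793 B=512/793 H=512/793] → run A
t=2: vr[A=1024/793 B=512/793 H=512/793] → run B
t=3: vr[A=1024/793 B=1028608/335439 H=512/793] → run H
t=4: vr[A=1024/793 B=1028608/335439 C=1024/793 H=1024/793] → run A
t=5: vr[B=1028608/335439 C=1024/793 H=1024/793] → run C
t=6: vr[B=1028608/335439 C=55296/32513 H=1024/793] → run H
t=7: vr[B=1028608/335439 C=55296/32513 H=1536/793] → run C
t=8: vr[B=1028608/335439 C=68608/32513 H=1536/793] → run H
t=9: vr[B=1028608/335439 C=68608/32513 H=2048/793] → run C
t=10: vr[B=1028608/335439 C=81920/32513 H=2048/793] → run C
t=11: vr[B=1028608/335439 C=95232/32513 H=2048/793] → run H
t=12: vr[B=1028608/335439 C=95232/32513] → run C
t=13: vr[B=1028608/335439] → run B
t=14: vr[B=1840640/335439] → run B
t=15: vr[B=884224/111813] → run B
t=16: vr[B=3464704/335439] → run B
t=17: vr[B=4276736/335439] → run B
t=18: (idle)
t=19: (idle)
t=20: (idle)
t=21: (idle)

completion order = A, H, C, B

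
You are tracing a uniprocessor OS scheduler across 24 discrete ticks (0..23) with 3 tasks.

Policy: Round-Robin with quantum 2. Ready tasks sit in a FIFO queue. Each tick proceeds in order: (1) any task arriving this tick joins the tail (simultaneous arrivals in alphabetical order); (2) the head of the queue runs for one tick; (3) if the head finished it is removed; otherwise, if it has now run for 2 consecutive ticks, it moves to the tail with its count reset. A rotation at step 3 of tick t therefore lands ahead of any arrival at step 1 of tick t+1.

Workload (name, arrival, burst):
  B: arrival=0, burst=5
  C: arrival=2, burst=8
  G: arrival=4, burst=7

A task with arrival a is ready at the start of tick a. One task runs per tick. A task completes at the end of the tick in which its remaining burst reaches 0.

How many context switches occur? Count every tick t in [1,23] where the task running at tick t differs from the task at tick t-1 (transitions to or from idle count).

t=0: queue=[B] q_used=0 → run B
t=1: queue=[B] q_used=1 → run B
t=2: queue=[B,C] q_used=0 → run B
t=3: queue=[B,C] q_used=1 → run B
t=4: queue=[C,B,G] q_used=0 → run C
t=5: queue=[C,B,G] q_used=1 → run C
t=6: queue=[B,G,C] q_used=0 → run B
t=7: queue=[G,C] q_used=0 → run G
t=8: queue=[G,C] q_used=1 → run G
t=9: queue=[C,G] q_used=0 → run C
t=10: queue=[C,G] q_used=1 → run C
t=11: queue=[G,C] q_used=0 → run G
t=12: queue=[G,C] q_used=1 → run G
t=13: queue=[C,G] q_used=0 → run C
t=14: queue=[C,G] q_used=1 → run C
t=15: queue=[G,C] q_used=0 → run G
t=16: queue=[G,C] q_used=1 → run G
t=17: queue=[C,G] q_used=0 → run C
t=18: queue=[C,G] q_used=1 → run C
t=19: queue=[G] q_used=0 → run G
t=20: (idle)
t=21: (idle)
t=22: (idle)
t=23: (idle)

context switches = 10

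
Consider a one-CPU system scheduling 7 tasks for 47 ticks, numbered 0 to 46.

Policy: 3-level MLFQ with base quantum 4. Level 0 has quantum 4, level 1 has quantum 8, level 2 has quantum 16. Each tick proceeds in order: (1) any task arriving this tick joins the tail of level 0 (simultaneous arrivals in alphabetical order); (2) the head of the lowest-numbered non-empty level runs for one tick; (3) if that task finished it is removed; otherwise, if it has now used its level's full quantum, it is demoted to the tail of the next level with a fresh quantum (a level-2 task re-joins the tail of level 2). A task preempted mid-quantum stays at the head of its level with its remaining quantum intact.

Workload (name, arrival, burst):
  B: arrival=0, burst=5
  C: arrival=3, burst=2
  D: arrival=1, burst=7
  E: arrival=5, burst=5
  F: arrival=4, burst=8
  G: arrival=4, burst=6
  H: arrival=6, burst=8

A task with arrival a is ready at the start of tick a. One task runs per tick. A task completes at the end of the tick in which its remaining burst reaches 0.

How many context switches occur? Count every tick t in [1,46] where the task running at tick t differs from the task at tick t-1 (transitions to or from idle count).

t=0: L0/L1/L2 = B/-/- → run B
t=1: L0/L1/L2 = BD/-/- → run B
t=2: L0/L1/L2 = BD/-/- → run B
t=3: L0/L1/L2 = BDC/-/- → run B
t=4: L0/L1/L2 = DCFG/B/- → run D
t=5: L0/L1/L2 = DCFGE/B/- → run D
t=6: L0/L1/L2 = DCFGEH/B/- → run D
t=7: L0/L1/L2 = DCFGEH/B/- → run D
t=8: L0/L1/L2 = CFGEH/BD/- → run C
t=9: L0/L1/L2 = CFGEH/BD/- → run C
t=10: L0/L1/L2 = FGEH/BD/- → run F
t=11: L0/L1/L2 = FGEH/BD/- → run F
t=12: L0/L1/L2 = FGEH/BD/- → run F
t=13: L0/L1/L2 = FGEH/BD/- → run F
t=14: L0/L1/L2 = GEH/BDF/- → run G
t=15: L0/L1/L2 = GEH/BDF/- → run G
t=16: L0/L1/L2 = GEH/BDF/- → run G
t=17: L0/L1/L2 = GEH/BDF/- → run G
t=18: L0/L1/L2 = EH/BDFG/- → run E
t=19: L0/L1/L2 = EH/BDFG/- → run E
t=20: L0/L1/L2 = EH/BDFG/- → run E
t=21: L0/L1/L2 = EH/BDFG/- → run E
t=22: L0/L1/L2 = H/BDFGE/- → run H
t=23: L0/L1/L2 = H/BDFGE/- → run H
t=24: L0/L1/L2 = H/BDFGE/- → run H
t=25: L0/L1/L2 = H/BDFGE/- → run H
t=26: L0/L1/L2 = -/BDFGEH/- → run B
t=27: L0/L1/L2 = -/DFGEH/- → run D
t=28: L0/L1/L2 = -/DFGEH/- → run D
t=29: L0/L1/L2 = -/DFGEH/- → run D
t=30: L0/L1/L2 = -/FGEH/- → run F
t=31: L0/L1/L2 = -/FGEH/- → run F
t=32: L0/L1/L2 = -/FGEH/- → run F
t=33: L0/L1/L2 = -/FGEH/- → run F
t=34: L0/L1/L2 = -/GEH/- → run G
t=35: L0/L1/L2 = -/GEH/- → run G
t=36: L0/L1/L2 = -/EH/- → run E
t=37: L0/L1/L2 = -/H/- → run H
t=38: L0/L1/L2 = -/H/- → run H
t=39: L0/L1/L2 = -/H/- → run H
t=40: L0/L1/L2 = -/H/- → run H
t=41: (idle)
t=42: (idle)
t=43: (idle)
t=44: (idle)
t=45: (idle)
t=46: (idle)

context switches = 13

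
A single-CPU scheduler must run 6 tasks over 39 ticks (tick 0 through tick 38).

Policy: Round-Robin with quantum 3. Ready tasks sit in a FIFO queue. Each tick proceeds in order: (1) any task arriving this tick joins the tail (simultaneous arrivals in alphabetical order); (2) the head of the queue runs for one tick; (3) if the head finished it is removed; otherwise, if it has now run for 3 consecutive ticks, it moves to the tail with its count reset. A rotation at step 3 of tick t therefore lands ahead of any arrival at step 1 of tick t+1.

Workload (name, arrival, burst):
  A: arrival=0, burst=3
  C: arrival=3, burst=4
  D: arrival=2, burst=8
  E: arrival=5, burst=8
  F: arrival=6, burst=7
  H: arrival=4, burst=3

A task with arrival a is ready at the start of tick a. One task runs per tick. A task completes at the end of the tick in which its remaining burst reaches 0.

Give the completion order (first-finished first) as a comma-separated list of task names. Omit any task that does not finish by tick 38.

completion order = A, H, C, D, E, F

t=0: queue=[A] q_used=0 → run A
t=1: queue=[A] q_used=1 → run A
t=2: queue=[A,D] q_used=2 → run A
t=3: queue=[D,C] q_used=0 → run D
t=4: queue=[D,C,H] q_used=1 → run D
t=5: queue=[D,C,H,E] q_used=2 → run D
t=6: queue=[C,H,E,D,F] q_used=0 → run C
t=7: queue=[C,H,E,D,F] q_used=1 → run C
t=8: queue=[C,H,E,D,F] q_used=2 → run C
t=9: queue=[H,E,D,F,C] q_used=0 → run H
t=10: queue=[H,E,D,F,C] q_used=1 → run H
t=11: queue=[H,E,D,F,C] q_used=2 → run H
t=12: queue=[E,D,F,C] q_used=0 → run E
t=13: queue=[E,D,F,C] q_used=1 → run E
t=14: queue=[E,D,F,C] q_used=2 → run E
t=15: queue=[D,F,C,E] q_used=0 → run D
t=16: queue=[D,F,C,E] q_used=1 → run D
t=17: queue=[D,F,C,E] q_used=2 → run D
t=18: queue=[F,C,E,D] q_used=0 → run F
t=19: queue=[F,C,E,D] q_used=1 → run F
t=20: queue=[F,C,E,D] q_used=2 → run F
t=21: queue=[C,E,D,F] q_used=0 → run C
t=22: queue=[E,D,F] q_used=0 → run E
t=23: queue=[E,D,F] q_used=1 → run E
t=24: queue=[E,D,F] q_used=2 → run E
t=25: queue=[D,F,E] q_used=0 → run D
t=26: queue=[D,F,E] q_used=1 → run D
t=27: queue=[F,E] q_used=0 → run F
t=28: queue=[F,E] q_used=1 → run F
t=29: queue=[F,E] q_used=2 → run F
t=30: queue=[E,F] q_used=0 → run E
t=31: queue=[E,F] q_used=1 → run E
t=32: queue=[F] q_used=0 → run F
t=33: (idle)
t=34: (idle)
t=35: (idle)
t=36: (idle)
t=37: (idle)
t=38: (idle)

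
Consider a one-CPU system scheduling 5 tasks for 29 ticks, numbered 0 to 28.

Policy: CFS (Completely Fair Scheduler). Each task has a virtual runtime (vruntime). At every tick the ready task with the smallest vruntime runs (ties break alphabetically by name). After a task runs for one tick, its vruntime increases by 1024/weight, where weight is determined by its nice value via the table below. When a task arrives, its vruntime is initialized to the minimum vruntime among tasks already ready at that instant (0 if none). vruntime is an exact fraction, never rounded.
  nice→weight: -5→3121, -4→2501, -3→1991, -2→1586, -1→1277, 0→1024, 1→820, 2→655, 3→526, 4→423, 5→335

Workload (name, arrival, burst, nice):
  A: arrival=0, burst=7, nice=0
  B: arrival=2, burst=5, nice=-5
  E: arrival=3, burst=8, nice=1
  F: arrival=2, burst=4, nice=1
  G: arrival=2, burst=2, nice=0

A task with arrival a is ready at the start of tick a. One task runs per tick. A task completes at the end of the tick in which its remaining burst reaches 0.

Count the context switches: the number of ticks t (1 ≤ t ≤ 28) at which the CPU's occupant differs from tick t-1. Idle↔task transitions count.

context switches = 19

t=0: vr[A=0] → run A
t=1: vr[A=1] → run A
t=2: vr[A=2 B=2 F=2 G=2] → run A
t=3: vr[A=3 B=2 E=2 F=2 G=2] → run B
t=4: vr[A=3 B=7266/3121 E=2 F=2 G=2] → run E
t=5: vr[A=3 B=7266/3121 E=666/205 F=2 G=2] → run F
t=6: vr[A=3 B=7266/3121 E=666/205 F=666/205 G=2] → run G
t=7: vr[A=3 B=7266/3121 E=666/205 F=666/205 G=3] → run B
t=8: vr[A=3 B=8290/3121 E=666/205 F=666/205 G=3] → run B
t=9: vr[A=3 B=9314/3121 E=666/205 F=666/205 G=3] → run B
t=10: vr[A=3 B=10338/3121 E=666/205 F=666/205 G=3] → run A
t=11: vr[A=4 B=10338/3121 E=666/205 F=666/205 G=3] → run G
t=12: vr[A=4 B=10338/3121 E=666/205 F=666/205] → run E
t=13: vr[A=4 B=10338/3121 E=922/205 F=666/205] → run F
t=14: vr[A=4 B=10338/3121 E=922/205 F=922/205] → run B
t=15: vr[A=4 E=922/205 F=922/205] → run A
t=16: vr[A=5 E=922/205 F=922/205] → run E
t=17: vr[A=5 E=1178/205 F=922/205] → run F
t=18: vr[A=5 E=1178/205 F=1178/205] → run A
t=19: vr[A=6 E=1178/205 F=1178/205] → run E
t=20: vr[A=6 E=1434/205 F=1178/205] → run F
t=21: vr[A=6 E=1434/205] → run A
t=22: vr[E=1434/205] → run E
t=23: vr[E=338/41] → run E
t=24: vr[E=1946/205] → run E
t=25: vr[E=2202/205] → run E
t=26: (idle)
t=27: (idle)
t=28: (idle)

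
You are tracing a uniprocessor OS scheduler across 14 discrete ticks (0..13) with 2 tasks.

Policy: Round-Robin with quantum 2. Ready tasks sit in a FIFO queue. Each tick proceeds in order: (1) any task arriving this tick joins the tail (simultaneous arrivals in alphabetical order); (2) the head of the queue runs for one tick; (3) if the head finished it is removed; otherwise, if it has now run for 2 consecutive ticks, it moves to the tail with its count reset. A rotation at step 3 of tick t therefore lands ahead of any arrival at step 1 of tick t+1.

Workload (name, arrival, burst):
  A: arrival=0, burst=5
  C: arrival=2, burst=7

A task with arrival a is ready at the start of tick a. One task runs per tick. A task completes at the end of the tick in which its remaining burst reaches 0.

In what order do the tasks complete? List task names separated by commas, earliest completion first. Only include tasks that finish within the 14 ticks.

t=0: queue=[A] q_used=0 → run A
t=1: queue=[A] q_used=1 → run A
t=2: queue=[A,C] q_used=0 → run A
t=3: queue=[A,C] q_used=1 → run A
t=4: queue=[C,A] q_used=0 → run C
t=5: queue=[C,A] q_used=1 → run C
t=6: queue=[A,C] q_used=0 → run A
t=7: queue=[C] q_used=0 → run C
t=8: queue=[C] q_used=1 → run C
t=9: queue=[C] q_used=0 → run C
t=10: queue=[C] q_used=1 → run C
t=11: queue=[C] q_used=0 → run C
t=12: (idle)
t=13: (idle)

completion order = A, C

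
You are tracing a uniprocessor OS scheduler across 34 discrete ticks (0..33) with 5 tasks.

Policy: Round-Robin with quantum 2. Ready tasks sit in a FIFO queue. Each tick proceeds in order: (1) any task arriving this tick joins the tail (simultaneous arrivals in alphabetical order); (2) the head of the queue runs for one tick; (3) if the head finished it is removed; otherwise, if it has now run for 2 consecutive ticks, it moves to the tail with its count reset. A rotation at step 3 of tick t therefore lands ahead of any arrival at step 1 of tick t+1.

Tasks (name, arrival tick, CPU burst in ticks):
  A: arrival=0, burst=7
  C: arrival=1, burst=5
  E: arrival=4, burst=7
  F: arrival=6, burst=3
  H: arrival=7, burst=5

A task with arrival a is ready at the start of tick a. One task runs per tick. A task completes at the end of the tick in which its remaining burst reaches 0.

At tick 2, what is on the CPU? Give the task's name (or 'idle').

running at tick 2 = C

t=0: queue=[A] q_used=0 → run A
t=1: queue=[A,C] q_used=1 → run A
t=2: queue=[C,A] q_used=0 → run C
t=3: queue=[C,A] q_used=1 → run C
t=4: queue=[A,C,E] q_used=0 → run A
t=5: queue=[A,C,E] q_used=1 → run A
t=6: queue=[C,E,A,F] q_used=0 → run C
t=7: queue=[C,E,A,F,H] q_used=1 → run C
t=8: queue=[E,A,F,H,C] q_used=0 → run E
t=9: queue=[E,A,F,H,C] q_used=1 → run E
t=10: queue=[A,F,H,C,E] q_used=0 → run A
t=11: queue=[A,F,H,C,E] q_used=1 → run A
t=12: queue=[F,H,C,E,A] q_used=0 → run F
t=13: queue=[F,H,C,E,A] q_used=1 → run F
t=14: queue=[H,C,E,A,F] q_used=0 → run H
t=15: queue=[H,C,E,A,F] q_used=1 → run H
t=16: queue=[C,E,A,F,H] q_used=0 → run C
t=17: queue=[E,A,F,H] q_used=0 → run E
t=18: queue=[E,A,F,H] q_used=1 → run E
t=19: queue=[A,F,H,E] q_used=0 → run A
t=20: queue=[F,H,E] q_used=0 → run F
t=21: queue=[H,E] q_used=0 → run H
t=22: queue=[H,E] q_used=1 → run H
t=23: queue=[E,H] q_used=0 → run E
t=24: queue=[E,H] q_used=1 → run E
t=25: queue=[H,E] q_used=0 → run H
t=26: queue=[E] q_used=0 → run E
t=27: (idle)
t=28: (idle)
t=29: (idle)
t=30: (idle)
t=31: (idle)
t=32: (idle)
t=33: (idle)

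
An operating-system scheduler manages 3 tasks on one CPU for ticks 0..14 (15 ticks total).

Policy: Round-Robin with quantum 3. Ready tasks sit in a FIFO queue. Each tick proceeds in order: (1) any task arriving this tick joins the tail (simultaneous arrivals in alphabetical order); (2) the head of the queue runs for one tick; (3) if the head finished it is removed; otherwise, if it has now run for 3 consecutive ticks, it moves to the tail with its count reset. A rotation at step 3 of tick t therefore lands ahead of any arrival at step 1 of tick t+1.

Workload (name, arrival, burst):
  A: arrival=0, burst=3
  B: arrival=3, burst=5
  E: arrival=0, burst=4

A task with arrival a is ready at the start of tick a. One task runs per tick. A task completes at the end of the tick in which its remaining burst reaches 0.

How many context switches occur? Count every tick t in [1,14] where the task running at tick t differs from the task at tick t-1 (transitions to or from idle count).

context switches = 5

t=0: queue=[A,E] q_used=0 → run A
t=1: queue=[A,E] q_used=1 → run A
t=2: queue=[A,E] q_used=2 → run A
t=3: queue=[E,B] q_used=0 → run E
t=4: queue=[E,B] q_used=1 → run E
t=5: queue=[E,B] q_used=2 → run E
t=6: queue=[B,E] q_used=0 → run B
t=7: queue=[B,E] q_used=1 → run B
t=8: queue=[B,E] q_used=2 → run B
t=9: queue=[E,B] q_used=0 → run E
t=10: queue=[B] q_used=0 → run B
t=11: queue=[B] q_used=1 → run B
t=12: (idle)
t=13: (idle)
t=14: (idle)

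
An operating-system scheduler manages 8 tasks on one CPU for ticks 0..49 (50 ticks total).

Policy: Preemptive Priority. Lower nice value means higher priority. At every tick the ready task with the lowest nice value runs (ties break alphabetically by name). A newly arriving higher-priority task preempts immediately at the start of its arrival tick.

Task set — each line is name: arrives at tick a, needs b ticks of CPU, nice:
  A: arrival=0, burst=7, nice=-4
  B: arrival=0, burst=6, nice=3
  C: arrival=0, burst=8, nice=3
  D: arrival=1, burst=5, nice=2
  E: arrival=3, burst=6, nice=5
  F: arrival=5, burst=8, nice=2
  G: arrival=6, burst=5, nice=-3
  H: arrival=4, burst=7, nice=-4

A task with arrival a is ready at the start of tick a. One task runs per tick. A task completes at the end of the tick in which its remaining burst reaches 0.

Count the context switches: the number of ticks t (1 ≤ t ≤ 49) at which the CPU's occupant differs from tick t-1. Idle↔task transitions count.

t=0: ready={A,B,C} → run A
t=1: ready={A,B,C,D} → run A
t=2: ready={A,B,C,D} → run A
t=3: ready={A,B,C,D,E} → run A
t=4: ready={A,B,C,D,E,H} → run A
t=5: ready={A,B,C,D,E,F,H} → run A
t=6: ready={A,B,C,D,E,F,G,H} → run A
t=7: ready={B,C,D,E,F,G,H} → run H
t=8: ready={B,C,D,E,F,G,H} → run H
t=9: ready={B,C,D,E,F,G,H} → run H
t=10: ready={B,C,D,E,F,G,H} → run H
t=11: ready={B,C,D,E,F,G,H} → run H
t=12: ready={B,C,D,E,F,G,H} → run H
t=13: ready={B,C,D,E,F,G,H} → run H
t=14: ready={B,C,D,E,F,G} → run G
t=15: ready={B,C,D,E,F,G} → run G
t=16: ready={B,C,D,E,F,G} → run G
t=17: ready={B,C,D,E,F,G} → run G
t=18: ready={B,C,D,E,F,G} → run G
t=19: ready={B,C,D,E,F} → run D
t=20: ready={B,C,D,E,F} → run D
t=21: ready={B,C,D,E,F} → run D
t=22: ready={B,C,D,E,F} → run D
t=23: ready={B,C,D,E,F} → run D
t=24: ready={B,C,E,F} → run F
t=25: ready={B,C,E,F} → run F
t=26: ready={B,C,E,F} → run F
t=27: ready={B,C,E,F} → run F
t=28: ready={B,C,E,F} → run F
t=29: ready={B,C,E,F} → run F
t=30: ready={B,C,E,F} → run F
t=31: ready={B,C,E,F} → run F
t=32: ready={B,C,E} → run B
t=33: ready={B,C,E} → run B
t=34: ready={B,C,E} → run B
t=35: ready={B,C,E} → run B
t=36: ready={B,C,E} → run B
t=37: ready={B,C,E} → run B
t=38: ready={C,E} → run C
t=39: ready={C,E} → run C
t=40: ready={C,E} → run C
t=41: ready={C,E} → run C
t=42: ready={C,E} → run C
t=43: ready={C,E} → run C
t=44: ready={C,E} → run C
t=45: ready={C,E} → run C
t=46: ready={E} → run E
t=47: ready={E} → run E
t=48: ready={E} → run E
t=49: ready={E} → run E

context switches = 7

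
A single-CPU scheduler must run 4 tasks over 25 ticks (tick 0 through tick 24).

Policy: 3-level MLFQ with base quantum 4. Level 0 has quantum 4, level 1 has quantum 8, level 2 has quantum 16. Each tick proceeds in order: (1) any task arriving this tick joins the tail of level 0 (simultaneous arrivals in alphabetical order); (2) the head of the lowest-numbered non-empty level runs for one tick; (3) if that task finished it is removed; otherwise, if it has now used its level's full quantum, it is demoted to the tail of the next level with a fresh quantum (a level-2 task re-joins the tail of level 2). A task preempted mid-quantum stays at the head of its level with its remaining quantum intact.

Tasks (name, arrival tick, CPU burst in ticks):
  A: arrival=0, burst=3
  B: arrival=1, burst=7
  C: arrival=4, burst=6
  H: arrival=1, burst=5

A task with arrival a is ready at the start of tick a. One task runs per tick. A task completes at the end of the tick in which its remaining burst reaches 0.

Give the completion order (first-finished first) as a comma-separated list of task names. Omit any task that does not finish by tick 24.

t=0: L0/L1/L2 = A/-/- → run A
t=1: L0/L1/L2 = ABH/-/- → run A
t=2: L0/L1/L2 = ABH/-/- → run A
t=3: L0/L1/L2 = BH/-/- → run B
t=4: L0/L1/L2 = BHC/-/- → run B
t=5: L0/L1/L2 = BHC/-/- → run B
t=6: L0/L1/L2 = BHC/-/- → run B
t=7: L0/L1/L2 = HC/B/- → run H
t=8: L0/L1/L2 = HC/B/- → run H
t=9: L0/L1/L2 = HC/B/- → run H
t=10: L0/L1/L2 = HC/B/- → run H
t=11: L0/L1/L2 = C/BH/- → run C
t=12: L0/L1/L2 = C/BH/- → run C
t=13: L0/L1/L2 = C/BH/- → run C
t=14: L0/L1/L2 = C/BH/- → run C
t=15: L0/L1/L2 = -/BHC/- → run B
t=16: L0/L1/L2 = -/BHC/- → run B
t=17: L0/L1/L2 = -/BHC/- → run B
t=18: L0/L1/L2 = -/HC/- → run H
t=19: L0/L1/L2 = -/C/- → run C
t=20: L0/L1/L2 = -/C/- → run C
t=21: (idle)
t=22: (idle)
t=23: (idle)
t=24: (idle)

completion order = A, B, H, C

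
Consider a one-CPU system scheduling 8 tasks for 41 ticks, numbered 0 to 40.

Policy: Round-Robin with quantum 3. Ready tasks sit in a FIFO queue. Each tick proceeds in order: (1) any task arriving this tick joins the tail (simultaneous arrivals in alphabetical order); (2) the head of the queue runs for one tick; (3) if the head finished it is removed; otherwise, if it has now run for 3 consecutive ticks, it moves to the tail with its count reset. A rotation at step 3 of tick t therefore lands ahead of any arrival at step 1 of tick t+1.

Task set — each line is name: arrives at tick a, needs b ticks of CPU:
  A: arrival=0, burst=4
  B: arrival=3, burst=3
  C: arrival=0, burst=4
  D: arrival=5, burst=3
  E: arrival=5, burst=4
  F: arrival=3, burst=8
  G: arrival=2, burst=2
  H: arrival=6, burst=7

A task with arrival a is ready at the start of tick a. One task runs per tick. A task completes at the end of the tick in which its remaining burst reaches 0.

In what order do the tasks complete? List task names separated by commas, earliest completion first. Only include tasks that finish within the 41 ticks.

completion order = G, A, B, D, C, E, F, H

t=0: queue=[A,C] q_used=0 → run A
t=1: queue=[A,C] q_used=1 → run A
t=2: queue=[A,C,G] q_used=2 → run A
t=3: queue=[C,G,A,B,F] q_used=0 → run C
t=4: queue=[C,G,A,B,F] q_used=1 → run C
t=5: queue=[C,G,A,B,F,D,E] q_used=2 → run C
t=6: queue=[G,A,B,F,D,E,C,H] q_used=0 → run G
t=7: queue=[G,A,B,F,D,E,C,H] q_used=1 → run G
t=8: queue=[A,B,F,D,E,C,H] q_used=0 → run A
t=9: queue=[B,F,D,E,C,H] q_used=0 → run B
t=10: queue=[B,F,D,E,C,H] q_used=1 → run B
t=11: queue=[B,F,D,E,C,H] q_used=2 → run B
t=12: queue=[F,D,E,C,H] q_used=0 → run F
t=13: queue=[F,D,E,C,H] q_used=1 → run F
t=14: queue=[F,D,E,C,H] q_used=2 → run F
t=15: queue=[D,E,C,H,F] q_used=0 → run D
t=16: queue=[D,E,C,H,F] q_used=1 → run D
t=17: queue=[D,E,C,H,F] q_used=2 → run D
t=18: queue=[E,C,H,F] q_used=0 → run E
t=19: queue=[E,C,H,F] q_used=1 → run E
t=20: queue=[E,C,H,F] q_used=2 → run E
t=21: queue=[C,H,F,E] q_used=0 → run C
t=22: queue=[H,F,E] q_used=0 → run H
t=23: queue=[H,F,E] q_used=1 → run H
t=24: queue=[H,F,E] q_used=2 → run H
t=25: queue=[F,E,H] q_used=0 → run F
t=26: queue=[F,E,H] q_used=1 → run F
t=27: queue=[F,E,H] q_used=2 → run F
t=28: queue=[E,H,F] q_used=0 → run E
t=29: queue=[H,F] q_used=0 → run H
t=30: queue=[H,F] q_used=1 → run H
t=31: queue=[H,F] q_used=2 → run H
t=32: queue=[F,H] q_used=0 → run F
t=33: queue=[F,H] q_used=1 → run F
t=34: queue=[H] q_used=0 → run H
t=35: (idle)
t=36: (idle)
t=37: (idle)
t=38: (idle)
t=39: (idle)
t=40: (idle)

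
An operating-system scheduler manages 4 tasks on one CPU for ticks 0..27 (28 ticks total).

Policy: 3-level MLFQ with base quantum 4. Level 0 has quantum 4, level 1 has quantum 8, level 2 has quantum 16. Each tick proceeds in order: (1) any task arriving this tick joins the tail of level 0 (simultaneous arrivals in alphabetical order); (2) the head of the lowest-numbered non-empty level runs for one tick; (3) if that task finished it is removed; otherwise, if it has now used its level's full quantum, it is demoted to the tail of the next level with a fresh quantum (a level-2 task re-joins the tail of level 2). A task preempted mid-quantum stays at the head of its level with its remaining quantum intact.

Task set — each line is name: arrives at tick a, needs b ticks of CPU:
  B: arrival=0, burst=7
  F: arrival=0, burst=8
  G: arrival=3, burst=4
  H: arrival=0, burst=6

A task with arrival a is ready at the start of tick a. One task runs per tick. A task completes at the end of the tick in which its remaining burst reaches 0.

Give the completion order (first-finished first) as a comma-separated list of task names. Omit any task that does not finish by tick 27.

completion order = G, B, F, H

t=0: L0/L1/L2 = BFH/-/- → run B
t=1: L0/L1/L2 = BFH/-/- → run B
t=2: L0/L1/L2 = BFH/-/- → run B
t=3: L0/L1/L2 = BFHG/-/- → run B
t=4: L0/L1/L2 = FHG/B/- → run F
t=5: L0/L1/L2 = FHG/B/- → run F
t=6: L0/L1/L2 = FHG/B/- → run F
t=7: L0/L1/L2 = FHG/B/- → run F
t=8: L0/L1/L2 = HG/BF/- → run H
t=9: L0/L1/L2 = HG/BF/- → run H
t=10: L0/L1/L2 = HG/BF/- → run H
t=11: L0/L1/L2 = HG/BF/- → run H
t=12: L0/L1/L2 = G/BFH/- → run G
t=13: L0/L1/L2 = G/BFH/- → run G
t=14: L0/L1/L2 = G/BFH/- → run G
t=15: L0/L1/L2 = G/BFH/- → run G
t=16: L0/L1/L2 = -/BFH/- → run B
t=17: L0/L1/L2 = -/BFH/- → run B
t=18: L0/L1/L2 = -/BFH/- → run B
t=19: L0/L1/L2 = -/FH/- → run F
t=20: L0/L1/L2 = -/FH/- → run F
t=21: L0/L1/L2 = -/FH/- → run F
t=22: L0/L1/L2 = -/FH/- → run F
t=23: L0/L1/L2 = -/H/- → run H
t=24: L0/L1/L2 = -/H/- → run H
t=25: (idle)
t=26: (idle)
t=27: (idle)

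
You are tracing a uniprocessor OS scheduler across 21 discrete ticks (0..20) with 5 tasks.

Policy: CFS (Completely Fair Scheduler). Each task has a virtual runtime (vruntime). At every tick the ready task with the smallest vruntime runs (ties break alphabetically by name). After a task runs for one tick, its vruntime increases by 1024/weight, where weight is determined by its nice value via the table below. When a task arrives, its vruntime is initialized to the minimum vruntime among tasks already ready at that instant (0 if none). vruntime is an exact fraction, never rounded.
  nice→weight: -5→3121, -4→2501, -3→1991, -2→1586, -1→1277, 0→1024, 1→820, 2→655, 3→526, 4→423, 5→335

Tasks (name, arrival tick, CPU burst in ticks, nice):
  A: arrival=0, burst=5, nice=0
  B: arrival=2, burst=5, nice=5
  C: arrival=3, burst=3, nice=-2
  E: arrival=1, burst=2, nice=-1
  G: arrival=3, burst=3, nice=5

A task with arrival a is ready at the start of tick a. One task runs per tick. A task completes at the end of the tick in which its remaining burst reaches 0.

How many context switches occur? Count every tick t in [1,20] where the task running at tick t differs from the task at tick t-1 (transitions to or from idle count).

t=0: vr[A=0] → run A
t=1: vr[A=1 E=1] → run A
t=2: vr[A=2 B=1 E=1] → run B
t=3: vr[A=2 B=1359/335 C=1 E=1 G=1] → run C
t=4: vr[A=2 B=1359/335 C=1305/793 E=1 G=1] → run E
t=5: vr[A=2 B=1359/335 C=1305/793 E=2301/1277 G=1] → run G
t=6: vr[A=2 B=1359/335 C=1305/793 E=2301/1277 G=1359/335] → run C
t=7: vr[A=2 B=1359/335 C=1817/793 E=2301/1277 G=1359/335] → run E
t=8: vr[A=2 B=1359/335 C=1817/793 G=1359/335] → run A
t=9: vr[A=3 B=1359/335 C=1817/793 G=1359/335] → run C
t=10: vr[A=3 B=1359/335 G=1359/335] → run A
t=11: vr[A=4 B=1359/335 G=1359/335] → run A
t=12: vr[B=1359/335 G=1359/335] → run B
t=13: vr[B=2383/335 G=1359/335] → run G
t=14: vr[B=2383/335 G=2383/335] → run B
t=15: vr[B=3407/335 G=2383/335] → run G
t=16: vr[B=3407/335] → run B
t=17: vr[B=4431/335] → run B
t=18: (idle)
t=19: (idle)
t=20: (idle)

context switches = 15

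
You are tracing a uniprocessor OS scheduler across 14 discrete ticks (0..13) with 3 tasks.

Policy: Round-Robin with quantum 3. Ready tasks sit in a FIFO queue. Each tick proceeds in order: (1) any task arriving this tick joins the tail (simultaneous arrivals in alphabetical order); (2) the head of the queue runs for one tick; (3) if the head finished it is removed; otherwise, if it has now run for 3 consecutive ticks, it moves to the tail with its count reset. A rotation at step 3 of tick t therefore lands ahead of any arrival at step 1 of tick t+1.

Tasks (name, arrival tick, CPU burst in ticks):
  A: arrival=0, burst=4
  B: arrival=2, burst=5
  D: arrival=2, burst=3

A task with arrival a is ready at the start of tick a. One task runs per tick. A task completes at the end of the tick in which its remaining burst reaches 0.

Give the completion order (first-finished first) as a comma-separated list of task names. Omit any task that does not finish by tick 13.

completion order = D, A, B

t=0: queue=[A] q_used=0 → run A
t=1: queue=[A] q_used=1 → run A
t=2: queue=[A,B,D] q_used=2 → run A
t=3: queue=[B,D,A] q_used=0 → run B
t=4: queue=[B,D,A] q_used=1 → run B
t=5: queue=[B,D,A] q_used=2 → run B
t=6: queue=[D,A,B] q_used=0 → run D
t=7: queue=[D,A,B] q_used=1 → run D
t=8: queue=[D,A,B] q_used=2 → run D
t=9: queue=[A,B] q_used=0 → run A
t=10: queue=[B] q_used=0 → run B
t=11: queue=[B] q_used=1 → run B
t=12: (idle)
t=13: (idle)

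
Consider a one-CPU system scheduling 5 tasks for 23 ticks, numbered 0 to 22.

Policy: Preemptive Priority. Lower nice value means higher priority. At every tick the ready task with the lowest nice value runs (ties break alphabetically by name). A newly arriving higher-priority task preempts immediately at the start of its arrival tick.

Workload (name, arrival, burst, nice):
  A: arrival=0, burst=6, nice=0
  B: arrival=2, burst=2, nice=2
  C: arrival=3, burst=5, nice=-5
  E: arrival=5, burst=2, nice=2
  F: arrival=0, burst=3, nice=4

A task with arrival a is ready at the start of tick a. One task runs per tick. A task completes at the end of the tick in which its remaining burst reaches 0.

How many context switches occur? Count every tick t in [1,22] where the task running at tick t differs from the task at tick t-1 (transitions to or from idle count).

t=0: ready={A,F} → run A
t=1: ready={A,F} → run A
t=2: ready={A,B,F} → run A
t=3: ready={A,B,C,F} → run C
t=4: ready={A,B,C,F} → run C
t=5: ready={A,B,C,E,F} → run C
t=6: ready={A,B,C,E,F} → run C
t=7: ready={A,B,C,E,F} → run C
t=8: ready={A,B,E,F} → run A
t=9: ready={A,B,E,F} → run A
t=10: ready={A,B,E,F} → run A
t=11: ready={B,E,F} → run B
t=12: ready={B,E,F} → run B
t=13: ready={E,F} → run E
t=14: ready={E,F} → run E
t=15: ready={F} → run F
t=16: ready={F} → run F
t=17: ready={F} → run F
t=18: (idle)
t=19: (idle)
t=20: (idle)
t=21: (idle)
t=22: (idle)

context switches = 6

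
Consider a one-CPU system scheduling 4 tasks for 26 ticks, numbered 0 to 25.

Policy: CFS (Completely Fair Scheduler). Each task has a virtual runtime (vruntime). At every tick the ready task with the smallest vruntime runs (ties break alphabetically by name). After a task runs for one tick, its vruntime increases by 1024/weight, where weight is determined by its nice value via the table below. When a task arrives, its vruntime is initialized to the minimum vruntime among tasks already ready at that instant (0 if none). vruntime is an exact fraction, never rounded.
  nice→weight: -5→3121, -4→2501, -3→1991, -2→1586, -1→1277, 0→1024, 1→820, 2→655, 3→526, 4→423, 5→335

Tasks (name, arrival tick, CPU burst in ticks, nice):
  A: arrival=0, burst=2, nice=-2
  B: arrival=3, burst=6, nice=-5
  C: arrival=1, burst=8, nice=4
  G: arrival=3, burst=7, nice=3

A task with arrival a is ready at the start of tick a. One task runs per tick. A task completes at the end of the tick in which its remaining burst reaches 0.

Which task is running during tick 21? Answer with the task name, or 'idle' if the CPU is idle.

t=0: vr[A=0] → run A
t=1: vr[A=512/793 C=512/793] → run A
t=2: vr[C=512/793] → run C
t=3: vr[B=1028608/335439 C=1028608/335439 G=1028608/335439] → run B
t=4: vr[B=3553775104/1046905119 C=1028608/335439 G=1028608/335439] → run C
t=5: vr[B=3553775104/1046905119 C=1840640/335439 G=1028608/335439] → run G
t=6: vr[B=3553775104/1046905119 C=1840640/335439 G=442268672/88220457] → run B
t=7: vr[B=3897264640/1046905119 C=1840640/335439 G=442268672/88220457] → run B
t=8: vr[B=4240754176/1046905119 C=1840640/335439 G=442268672/88220457] → run B
t=9: vr[B=4584243712/1046905119 C=1840640/335439 G=442268672/88220457] → run B
t=10: vr[B=4927733248/1046905119 C=1840640/335439 G=442268672/88220457] → run B
t=11: vr[C=1840640/335439 G=442268672/88220457] → run G
t=12: vr[C=1840640/335439 G=614013440/88220457] → run C
t=13: vr[C=884224/111813 G=614013440/88220457] → run G
t=14: vr[C=884224/111813 G=785758208/88220457] → run C
t=15: vr[C=3464704/335439 G=785758208/88220457] → run G
t=16: vr[C=3464704/335439 G=957502976/88220457] → run C
t=17: vr[C=4276736/335439 G=957502976/88220457] → run G
t=18: vr[C=4276736/335439 G=1129247744/88220457] → run C
t=19: vr[C=1696256/111813 G=1129247744/88220457] → run G
t=20: vr[C=1696256/111813 G=1300992512/88220457] → run G
t=21: vr[C=1696256/111813] → run C
t=22: vr[C=5900800/335439] → run C
t=23: (idle)
t=24: (idle)
t=25: (idle)

running at tick 21 = C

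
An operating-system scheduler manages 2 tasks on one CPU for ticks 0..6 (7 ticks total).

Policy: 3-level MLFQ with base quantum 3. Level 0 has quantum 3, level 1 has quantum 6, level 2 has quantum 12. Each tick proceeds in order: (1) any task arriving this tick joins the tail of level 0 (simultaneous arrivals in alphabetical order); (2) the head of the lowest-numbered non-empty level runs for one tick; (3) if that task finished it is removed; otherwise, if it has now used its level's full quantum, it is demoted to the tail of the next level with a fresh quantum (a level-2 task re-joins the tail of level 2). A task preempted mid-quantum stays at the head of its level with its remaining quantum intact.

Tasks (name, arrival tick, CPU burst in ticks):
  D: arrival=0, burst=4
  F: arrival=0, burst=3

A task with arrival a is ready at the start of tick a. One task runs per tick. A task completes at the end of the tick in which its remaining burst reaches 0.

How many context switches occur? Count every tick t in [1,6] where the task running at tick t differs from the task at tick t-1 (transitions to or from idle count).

context switches = 2

t=0: L0/L1/L2 = DF/-/- → run D
t=1: L0/L1/L2 = DF/-/- → run D
t=2: L0/L1/L2 = DF/-/- → run D
t=3: L0/L1/L2 = F/D/- → run F
t=4: L0/L1/L2 = F/D/- → run F
t=5: L0/L1/L2 = F/D/- → run F
t=6: L0/L1/L2 = -/D/- → run D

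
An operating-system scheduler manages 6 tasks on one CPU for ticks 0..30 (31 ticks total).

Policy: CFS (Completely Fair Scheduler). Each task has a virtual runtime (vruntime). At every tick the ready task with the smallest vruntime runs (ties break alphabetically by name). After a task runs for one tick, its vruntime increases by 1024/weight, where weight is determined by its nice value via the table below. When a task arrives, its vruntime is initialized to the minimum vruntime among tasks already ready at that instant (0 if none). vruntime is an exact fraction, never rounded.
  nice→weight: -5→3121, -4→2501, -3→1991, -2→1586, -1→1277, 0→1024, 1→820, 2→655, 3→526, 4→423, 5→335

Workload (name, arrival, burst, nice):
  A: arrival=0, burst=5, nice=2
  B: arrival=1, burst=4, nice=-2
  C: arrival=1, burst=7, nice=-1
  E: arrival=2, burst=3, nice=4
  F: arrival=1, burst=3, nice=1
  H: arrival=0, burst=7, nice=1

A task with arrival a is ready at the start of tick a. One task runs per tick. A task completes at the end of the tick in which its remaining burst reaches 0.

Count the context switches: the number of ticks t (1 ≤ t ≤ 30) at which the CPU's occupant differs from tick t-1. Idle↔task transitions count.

t=0: vr[A=0 H=0] → run A
t=1: vr[A=1024/655 B=0 C=0 F=0 H=0] → run B
t=2: vr[A=1024/655 B=512/793 C=0 E=0 F=0 H=0] → run C
t=3: vr[A=1024/655 B=512/793 C=1024/1277 E=0 F=0 H=0] → run E
t=4: vr[A=1024/655 B=512/793 C=1024/1277 E=1024/423 F=0 H=0] → run F
t=5: vr[A=1024/655 B=512/793 C=1024/1277 E=1024/423 F=256/205 H=0] → run H
t=6: vr[A=1024/655 B=512/793 C=1024/1277 E=1024/423 F=256/205 H=256/205] → run B
t=7: vr[A=1024/655 B=1024/793 C=1024/1277 E=1024/423 F=256/205 H=256/205] → run C
t=8: vr[A=1024/655 B=1024/793 C=2048/1277 E=1024/423 F=256/205 H=256/205] → run F
t=9: vr[A=1024/655 B=1024/793 C=2048/1277 E=1024/423 F=512/205 H=256/205] → run H
t=10: vr[A=1024/655 B=1024/793 C=2048/1277 E=1024/423 F=512/205 H=512/205] → run B
t=11: vr[A=1024/655 B=1536/793 C=2048/1277 E=1024/423 F=512/205 H=512/205] → run A
t=12: vr[A=2048/655 B=1536/793 C=2048/1277 E=1024/423 F=512/205 H=512/205] → run C
t=13: vr[A=2048/655 B=1536/793 C=3072/1277 E=1024/423 F=512/205 H=512/205] → run B
t=14: vr[A=2048/655 C=3072/1277 E=1024/423 F=512/205 H=512/205] → run C
t=15: vr[A=2048/655 C=4096/1277 E=1024/423 F=512/205 H=512/205] → run E
t=16: vr[A=2048/655 C=4096/1277 E=2048/423 F=512/205 H=512/205] → run F
t=17: vr[A=2048/655 C=4096/1277 E=2048/423 H=512/205] → run H
t=18: vr[A=2048/655 C=4096/1277 E=2048/423 H=768/205] → run A
t=19: vr[A=3072/655 C=4096/1277 E=2048/423 H=768/205] → run C
t=20: vr[A=3072/655 C=5120/1277 E=2048/423 H=768/205] → run H
t=21: vr[A=3072/655 C=5120/1277 E=2048/423 H=1024/205] → run C
t=22: vr[A=3072/655 C=6144/1277 E=2048/423 H=1024/205] → run A
t=23: vr[A=4096/655 C=6144/1277 E=2048/423 H=1024/205] → run C
t=24: vr[A=4096/655 E=2048/423 H=1024/205] → run E
t=25: vr[A=4096/655 H=1024/205] → run H
t=26: vr[A=4096/655 H=256/41] → run H
t=27: vr[A=4096/655 H=1536/205] → run A
t=28: vr[H=1536/205] → run H
t=29: (idle)
t=30: (idle)

context switches = 28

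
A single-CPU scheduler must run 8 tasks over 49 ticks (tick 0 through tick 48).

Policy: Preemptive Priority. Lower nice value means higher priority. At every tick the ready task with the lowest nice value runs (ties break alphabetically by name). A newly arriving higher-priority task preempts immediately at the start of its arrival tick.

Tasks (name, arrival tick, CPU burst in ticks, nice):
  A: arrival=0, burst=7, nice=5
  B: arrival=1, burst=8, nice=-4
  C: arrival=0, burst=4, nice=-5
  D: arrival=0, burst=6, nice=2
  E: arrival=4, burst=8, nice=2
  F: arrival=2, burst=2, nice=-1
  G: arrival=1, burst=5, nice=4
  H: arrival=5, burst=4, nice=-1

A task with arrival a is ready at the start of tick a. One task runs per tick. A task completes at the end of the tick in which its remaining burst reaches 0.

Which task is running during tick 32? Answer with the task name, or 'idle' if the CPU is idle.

running at tick 32 = G

t=0: ready={A,C,D} → run C
t=1: ready={A,B,C,D,G} → run C
t=2: ready={A,B,C,D,F,G} → run C
t=3: ready={A,B,C,D,F,G} → run C
t=4: ready={A,B,D,E,F,G} → run B
t=5: ready={A,B,D,E,F,G,H} → run B
t=6: ready={A,B,D,E,F,G,H} → run B
t=7: ready={A,B,D,E,F,G,H} → run B
t=8: ready={A,B,D,E,F,G,H} → run B
t=9: ready={A,B,D,E,F,G,H} → run B
t=10: ready={A,B,D,E,F,G,H} → run B
t=11: ready={A,B,D,E,F,G,H} → run B
t=12: ready={A,D,E,F,G,H} → run F
t=13: ready={A,D,E,F,G,H} → run F
t=14: ready={A,D,E,G,H} → run H
t=15: ready={A,D,E,G,H} → run H
t=16: ready={A,D,E,G,H} → run H
t=17: ready={A,D,E,G,H} → run H
t=18: ready={A,D,E,G} → run D
t=19: ready={A,D,E,G} → run D
t=20: ready={A,D,E,G} → run D
t=21: ready={A,D,E,G} → run D
t=22: ready={A,D,E,G} → run D
t=23: ready={A,D,E,G} → run D
t=24: ready={A,E,G} → run E
t=25: ready={A,E,G} → run E
t=26: ready={A,E,G} → run E
t=27: ready={A,E,G} → run E
t=28: ready={A,E,G} → run E
t=29: ready={A,E,G} → run E
t=30: ready={A,E,G} → run E
t=31: ready={A,E,G} → run E
t=32: ready={A,G} → run G
t=33: ready={A,G} → run G
t=34: ready={A,G} → run G
t=35: ready={A,G} → run G
t=36: ready={A,G} → run G
t=37: ready={A} → run A
t=38: ready={A} → run A
t=39: ready={A} → run A
t=40: ready={A} → run A
t=41: ready={A} → run A
t=42: ready={A} → run A
t=43: ready={A} → run A
t=44: (idle)
t=45: (idle)
t=46: (idle)
t=47: (idle)
t=48: (idle)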